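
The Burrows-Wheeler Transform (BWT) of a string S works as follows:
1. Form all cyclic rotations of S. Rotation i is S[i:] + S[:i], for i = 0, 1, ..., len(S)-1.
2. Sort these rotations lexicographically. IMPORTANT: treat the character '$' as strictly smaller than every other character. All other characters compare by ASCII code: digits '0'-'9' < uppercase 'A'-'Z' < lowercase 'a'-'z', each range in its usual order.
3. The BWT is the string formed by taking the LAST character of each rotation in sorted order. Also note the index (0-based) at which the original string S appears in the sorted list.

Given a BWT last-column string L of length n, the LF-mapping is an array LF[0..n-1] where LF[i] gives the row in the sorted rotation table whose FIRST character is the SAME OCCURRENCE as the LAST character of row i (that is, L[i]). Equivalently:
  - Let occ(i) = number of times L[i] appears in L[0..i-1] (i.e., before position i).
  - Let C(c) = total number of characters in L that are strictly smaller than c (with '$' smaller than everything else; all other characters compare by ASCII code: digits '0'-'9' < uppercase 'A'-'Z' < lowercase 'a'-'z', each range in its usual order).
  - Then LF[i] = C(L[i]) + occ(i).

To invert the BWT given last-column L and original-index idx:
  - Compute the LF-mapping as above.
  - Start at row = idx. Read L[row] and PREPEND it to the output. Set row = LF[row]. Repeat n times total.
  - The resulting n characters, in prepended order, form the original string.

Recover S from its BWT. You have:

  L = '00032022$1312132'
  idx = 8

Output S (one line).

LF mapping: 1 2 3 13 8 4 9 10 0 5 14 6 11 7 15 12
Walk LF starting at row 8, prepending L[row]:
  step 1: row=8, L[8]='$', prepend. Next row=LF[8]=0
  step 2: row=0, L[0]='0', prepend. Next row=LF[0]=1
  step 3: row=1, L[1]='0', prepend. Next row=LF[1]=2
  step 4: row=2, L[2]='0', prepend. Next row=LF[2]=3
  step 5: row=3, L[3]='3', prepend. Next row=LF[3]=13
  step 6: row=13, L[13]='1', prepend. Next row=LF[13]=7
  step 7: row=7, L[7]='2', prepend. Next row=LF[7]=10
  step 8: row=10, L[10]='3', prepend. Next row=LF[10]=14
  step 9: row=14, L[14]='3', prepend. Next row=LF[14]=15
  step 10: row=15, L[15]='2', prepend. Next row=LF[15]=12
  step 11: row=12, L[12]='2', prepend. Next row=LF[12]=11
  step 12: row=11, L[11]='1', prepend. Next row=LF[11]=6
  step 13: row=6, L[6]='2', prepend. Next row=LF[6]=9
  step 14: row=9, L[9]='1', prepend. Next row=LF[9]=5
  step 15: row=5, L[5]='0', prepend. Next row=LF[5]=4
  step 16: row=4, L[4]='2', prepend. Next row=LF[4]=8
Reversed output: 201212233213000$

Answer: 201212233213000$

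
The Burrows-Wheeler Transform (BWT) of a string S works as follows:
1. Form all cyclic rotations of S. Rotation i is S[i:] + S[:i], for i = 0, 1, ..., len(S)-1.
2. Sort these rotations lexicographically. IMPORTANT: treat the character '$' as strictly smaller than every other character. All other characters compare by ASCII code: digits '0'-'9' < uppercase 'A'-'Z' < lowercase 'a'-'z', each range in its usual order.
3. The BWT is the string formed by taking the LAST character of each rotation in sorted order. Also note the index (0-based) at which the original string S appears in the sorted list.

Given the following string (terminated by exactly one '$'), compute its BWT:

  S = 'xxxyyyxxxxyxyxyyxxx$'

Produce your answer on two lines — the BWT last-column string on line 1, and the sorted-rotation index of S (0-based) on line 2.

All 20 rotations (rotation i = S[i:]+S[:i]):
  rot[0] = xxxyyyxxxxyxyxyyxxx$
  rot[1] = xxyyyxxxxyxyxyyxxx$x
  rot[2] = xyyyxxxxyxyxyyxxx$xx
  rot[3] = yyyxxxxyxyxyyxxx$xxx
  rot[4] = yyxxxxyxyxyyxxx$xxxy
  rot[5] = yxxxxyxyxyyxxx$xxxyy
  rot[6] = xxxxyxyxyyxxx$xxxyyy
  rot[7] = xxxyxyxyyxxx$xxxyyyx
  rot[8] = xxyxyxyyxxx$xxxyyyxx
  rot[9] = xyxyxyyxxx$xxxyyyxxx
  rot[10] = yxyxyyxxx$xxxyyyxxxx
  rot[11] = xyxyyxxx$xxxyyyxxxxy
  rot[12] = yxyyxxx$xxxyyyxxxxyx
  rot[13] = xyyxxx$xxxyyyxxxxyxy
  rot[14] = yyxxx$xxxyyyxxxxyxyx
  rot[15] = yxxx$xxxyyyxxxxyxyxy
  rot[16] = xxx$xxxyyyxxxxyxyxyy
  rot[17] = xx$xxxyyyxxxxyxyxyyx
  rot[18] = x$xxxyyyxxxxyxyxyyxx
  rot[19] = $xxxyyyxxxxyxyxyyxxx
Sorted (with $ < everything):
  sorted[0] = $xxxyyyxxxxyxyxyyxxx  (last char: 'x')
  sorted[1] = x$xxxyyyxxxxyxyxyyxx  (last char: 'x')
  sorted[2] = xx$xxxyyyxxxxyxyxyyx  (last char: 'x')
  sorted[3] = xxx$xxxyyyxxxxyxyxyy  (last char: 'y')
  sorted[4] = xxxxyxyxyyxxx$xxxyyy  (last char: 'y')
  sorted[5] = xxxyxyxyyxxx$xxxyyyx  (last char: 'x')
  sorted[6] = xxxyyyxxxxyxyxyyxxx$  (last char: '$')
  sorted[7] = xxyxyxyyxxx$xxxyyyxx  (last char: 'x')
  sorted[8] = xxyyyxxxxyxyxyyxxx$x  (last char: 'x')
  sorted[9] = xyxyxyyxxx$xxxyyyxxx  (last char: 'x')
  sorted[10] = xyxyyxxx$xxxyyyxxxxy  (last char: 'y')
  sorted[11] = xyyxxx$xxxyyyxxxxyxy  (last char: 'y')
  sorted[12] = xyyyxxxxyxyxyyxxx$xx  (last char: 'x')
  sorted[13] = yxxx$xxxyyyxxxxyxyxy  (last char: 'y')
  sorted[14] = yxxxxyxyxyyxxx$xxxyy  (last char: 'y')
  sorted[15] = yxyxyyxxx$xxxyyyxxxx  (last char: 'x')
  sorted[16] = yxyyxxx$xxxyyyxxxxyx  (last char: 'x')
  sorted[17] = yyxxx$xxxyyyxxxxyxyx  (last char: 'x')
  sorted[18] = yyxxxxyxyxyyxxx$xxxy  (last char: 'y')
  sorted[19] = yyyxxxxyxyxyyxxx$xxx  (last char: 'x')
Last column: xxxyyx$xxxyyxyyxxxyx
Original string S is at sorted index 6

Answer: xxxyyx$xxxyyxyyxxxyx
6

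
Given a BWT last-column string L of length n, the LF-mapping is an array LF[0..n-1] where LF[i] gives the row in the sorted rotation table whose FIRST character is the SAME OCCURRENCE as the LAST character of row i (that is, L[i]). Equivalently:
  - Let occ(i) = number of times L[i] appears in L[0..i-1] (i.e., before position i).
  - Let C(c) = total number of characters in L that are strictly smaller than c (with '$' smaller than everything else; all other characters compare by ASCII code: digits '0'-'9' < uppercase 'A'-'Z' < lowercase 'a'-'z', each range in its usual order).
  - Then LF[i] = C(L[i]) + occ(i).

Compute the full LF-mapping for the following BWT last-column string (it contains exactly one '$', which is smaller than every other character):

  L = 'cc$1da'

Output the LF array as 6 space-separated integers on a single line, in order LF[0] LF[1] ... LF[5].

Char counts: '$':1, '1':1, 'a':1, 'c':2, 'd':1
C (first-col start): C('$')=0, C('1')=1, C('a')=2, C('c')=3, C('d')=5
L[0]='c': occ=0, LF[0]=C('c')+0=3+0=3
L[1]='c': occ=1, LF[1]=C('c')+1=3+1=4
L[2]='$': occ=0, LF[2]=C('$')+0=0+0=0
L[3]='1': occ=0, LF[3]=C('1')+0=1+0=1
L[4]='d': occ=0, LF[4]=C('d')+0=5+0=5
L[5]='a': occ=0, LF[5]=C('a')+0=2+0=2

Answer: 3 4 0 1 5 2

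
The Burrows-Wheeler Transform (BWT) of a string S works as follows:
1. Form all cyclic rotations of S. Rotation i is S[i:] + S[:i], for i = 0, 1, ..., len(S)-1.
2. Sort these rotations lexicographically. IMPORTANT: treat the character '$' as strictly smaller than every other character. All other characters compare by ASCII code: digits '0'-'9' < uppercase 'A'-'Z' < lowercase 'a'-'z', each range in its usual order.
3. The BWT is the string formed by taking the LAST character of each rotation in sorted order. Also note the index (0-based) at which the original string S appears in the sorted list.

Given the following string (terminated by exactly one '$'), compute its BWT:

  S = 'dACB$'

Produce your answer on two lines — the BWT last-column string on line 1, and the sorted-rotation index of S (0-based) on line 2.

Answer: BdCA$
4

Derivation:
All 5 rotations (rotation i = S[i:]+S[:i]):
  rot[0] = dACB$
  rot[1] = ACB$d
  rot[2] = CB$dA
  rot[3] = B$dAC
  rot[4] = $dACB
Sorted (with $ < everything):
  sorted[0] = $dACB  (last char: 'B')
  sorted[1] = ACB$d  (last char: 'd')
  sorted[2] = B$dAC  (last char: 'C')
  sorted[3] = CB$dA  (last char: 'A')
  sorted[4] = dACB$  (last char: '$')
Last column: BdCA$
Original string S is at sorted index 4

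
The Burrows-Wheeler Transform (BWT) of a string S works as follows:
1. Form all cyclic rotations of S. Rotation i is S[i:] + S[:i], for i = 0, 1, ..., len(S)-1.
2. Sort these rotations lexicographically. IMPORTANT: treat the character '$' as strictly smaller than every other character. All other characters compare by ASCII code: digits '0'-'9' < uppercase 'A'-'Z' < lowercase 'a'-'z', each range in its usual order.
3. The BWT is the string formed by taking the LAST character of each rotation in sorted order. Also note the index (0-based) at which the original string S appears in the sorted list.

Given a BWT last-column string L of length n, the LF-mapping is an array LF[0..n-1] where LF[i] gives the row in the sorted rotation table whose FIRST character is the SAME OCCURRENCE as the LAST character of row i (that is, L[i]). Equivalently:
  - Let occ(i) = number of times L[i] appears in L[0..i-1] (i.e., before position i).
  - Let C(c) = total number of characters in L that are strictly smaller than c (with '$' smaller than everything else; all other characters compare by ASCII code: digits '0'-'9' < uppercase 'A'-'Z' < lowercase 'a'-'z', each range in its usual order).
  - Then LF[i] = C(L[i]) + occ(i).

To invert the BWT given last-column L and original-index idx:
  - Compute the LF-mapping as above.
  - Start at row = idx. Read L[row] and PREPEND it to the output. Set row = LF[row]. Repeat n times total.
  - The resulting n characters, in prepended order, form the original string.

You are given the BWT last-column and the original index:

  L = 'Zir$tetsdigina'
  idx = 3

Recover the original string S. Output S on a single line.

LF mapping: 1 6 10 0 12 4 13 11 3 7 5 8 9 2
Walk LF starting at row 3, prepending L[row]:
  step 1: row=3, L[3]='$', prepend. Next row=LF[3]=0
  step 2: row=0, L[0]='Z', prepend. Next row=LF[0]=1
  step 3: row=1, L[1]='i', prepend. Next row=LF[1]=6
  step 4: row=6, L[6]='t', prepend. Next row=LF[6]=13
  step 5: row=13, L[13]='a', prepend. Next row=LF[13]=2
  step 6: row=2, L[2]='r', prepend. Next row=LF[2]=10
  step 7: row=10, L[10]='g', prepend. Next row=LF[10]=5
  step 8: row=5, L[5]='e', prepend. Next row=LF[5]=4
  step 9: row=4, L[4]='t', prepend. Next row=LF[4]=12
  step 10: row=12, L[12]='n', prepend. Next row=LF[12]=9
  step 11: row=9, L[9]='i', prepend. Next row=LF[9]=7
  step 12: row=7, L[7]='s', prepend. Next row=LF[7]=11
  step 13: row=11, L[11]='i', prepend. Next row=LF[11]=8
  step 14: row=8, L[8]='d', prepend. Next row=LF[8]=3
Reversed output: disintegratiZ$

Answer: disintegratiZ$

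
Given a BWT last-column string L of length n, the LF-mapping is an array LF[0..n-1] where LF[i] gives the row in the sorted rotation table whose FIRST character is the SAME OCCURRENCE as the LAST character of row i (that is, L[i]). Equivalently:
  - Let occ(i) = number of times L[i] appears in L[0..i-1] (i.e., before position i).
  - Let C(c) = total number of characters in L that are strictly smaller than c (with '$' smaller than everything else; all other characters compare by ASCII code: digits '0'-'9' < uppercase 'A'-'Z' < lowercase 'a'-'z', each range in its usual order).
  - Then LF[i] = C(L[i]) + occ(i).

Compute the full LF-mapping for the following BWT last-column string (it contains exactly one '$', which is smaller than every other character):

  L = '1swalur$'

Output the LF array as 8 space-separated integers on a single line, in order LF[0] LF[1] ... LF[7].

Char counts: '$':1, '1':1, 'a':1, 'l':1, 'r':1, 's':1, 'u':1, 'w':1
C (first-col start): C('$')=0, C('1')=1, C('a')=2, C('l')=3, C('r')=4, C('s')=5, C('u')=6, C('w')=7
L[0]='1': occ=0, LF[0]=C('1')+0=1+0=1
L[1]='s': occ=0, LF[1]=C('s')+0=5+0=5
L[2]='w': occ=0, LF[2]=C('w')+0=7+0=7
L[3]='a': occ=0, LF[3]=C('a')+0=2+0=2
L[4]='l': occ=0, LF[4]=C('l')+0=3+0=3
L[5]='u': occ=0, LF[5]=C('u')+0=6+0=6
L[6]='r': occ=0, LF[6]=C('r')+0=4+0=4
L[7]='$': occ=0, LF[7]=C('$')+0=0+0=0

Answer: 1 5 7 2 3 6 4 0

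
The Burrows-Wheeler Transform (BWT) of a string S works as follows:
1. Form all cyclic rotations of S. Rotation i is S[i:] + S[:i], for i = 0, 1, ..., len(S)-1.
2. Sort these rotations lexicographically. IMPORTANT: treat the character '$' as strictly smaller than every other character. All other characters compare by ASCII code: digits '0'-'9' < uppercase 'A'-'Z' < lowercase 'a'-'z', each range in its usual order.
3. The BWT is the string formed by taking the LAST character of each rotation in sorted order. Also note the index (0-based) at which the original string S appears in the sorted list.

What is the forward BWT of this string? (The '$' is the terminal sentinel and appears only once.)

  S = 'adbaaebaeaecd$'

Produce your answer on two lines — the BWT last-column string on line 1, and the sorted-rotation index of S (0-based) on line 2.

All 14 rotations (rotation i = S[i:]+S[:i]):
  rot[0] = adbaaebaeaecd$
  rot[1] = dbaaebaeaecd$a
  rot[2] = baaebaeaecd$ad
  rot[3] = aaebaeaecd$adb
  rot[4] = aebaeaecd$adba
  rot[5] = ebaeaecd$adbaa
  rot[6] = baeaecd$adbaae
  rot[7] = aeaecd$adbaaeb
  rot[8] = eaecd$adbaaeba
  rot[9] = aecd$adbaaebae
  rot[10] = ecd$adbaaebaea
  rot[11] = cd$adbaaebaeae
  rot[12] = d$adbaaebaeaec
  rot[13] = $adbaaebaeaecd
Sorted (with $ < everything):
  sorted[0] = $adbaaebaeaecd  (last char: 'd')
  sorted[1] = aaebaeaecd$adb  (last char: 'b')
  sorted[2] = adbaaebaeaecd$  (last char: '$')
  sorted[3] = aeaecd$adbaaeb  (last char: 'b')
  sorted[4] = aebaeaecd$adba  (last char: 'a')
  sorted[5] = aecd$adbaaebae  (last char: 'e')
  sorted[6] = baaebaeaecd$ad  (last char: 'd')
  sorted[7] = baeaecd$adbaae  (last char: 'e')
  sorted[8] = cd$adbaaebaeae  (last char: 'e')
  sorted[9] = d$adbaaebaeaec  (last char: 'c')
  sorted[10] = dbaaebaeaecd$a  (last char: 'a')
  sorted[11] = eaecd$adbaaeba  (last char: 'a')
  sorted[12] = ebaeaecd$adbaa  (last char: 'a')
  sorted[13] = ecd$adbaaebaea  (last char: 'a')
Last column: db$baedeecaaaa
Original string S is at sorted index 2

Answer: db$baedeecaaaa
2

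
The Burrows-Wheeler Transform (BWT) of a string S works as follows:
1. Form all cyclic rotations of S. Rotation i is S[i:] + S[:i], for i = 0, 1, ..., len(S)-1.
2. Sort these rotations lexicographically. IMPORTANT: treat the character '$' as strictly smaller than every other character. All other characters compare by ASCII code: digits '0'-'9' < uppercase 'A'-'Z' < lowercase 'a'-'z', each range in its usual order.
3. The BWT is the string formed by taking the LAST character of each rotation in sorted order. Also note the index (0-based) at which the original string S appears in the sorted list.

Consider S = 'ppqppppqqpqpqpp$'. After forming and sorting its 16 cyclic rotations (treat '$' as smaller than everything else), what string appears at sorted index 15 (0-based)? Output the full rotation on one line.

All 16 rotations (rotation i = S[i:]+S[:i]):
  rot[0] = ppqppppqqpqpqpp$
  rot[1] = pqppppqqpqpqpp$p
  rot[2] = qppppqqpqpqpp$pp
  rot[3] = ppppqqpqpqpp$ppq
  rot[4] = pppqqpqpqpp$ppqp
  rot[5] = ppqqpqpqpp$ppqpp
  rot[6] = pqqpqpqpp$ppqppp
  rot[7] = qqpqpqpp$ppqpppp
  rot[8] = qpqpqpp$ppqppppq
  rot[9] = pqpqpp$ppqppppqq
  rot[10] = qpqpp$ppqppppqqp
  rot[11] = pqpp$ppqppppqqpq
  rot[12] = qpp$ppqppppqqpqp
  rot[13] = pp$ppqppppqqpqpq
  rot[14] = p$ppqppppqqpqpqp
  rot[15] = $ppqppppqqpqpqpp
Sorted (with $ < everything):
  sorted[0] = $ppqppppqqpqpqpp
  sorted[1] = p$ppqppppqqpqpqp
  sorted[2] = pp$ppqppppqqpqpq
  sorted[3] = ppppqqpqpqpp$ppq
  sorted[4] = pppqqpqpqpp$ppqp
  sorted[5] = ppqppppqqpqpqpp$
  sorted[6] = ppqqpqpqpp$ppqpp
  sorted[7] = pqpp$ppqppppqqpq
  sorted[8] = pqppppqqpqpqpp$p
  sorted[9] = pqpqpp$ppqppppqq
  sorted[10] = pqqpqpqpp$ppqppp
  sorted[11] = qpp$ppqppppqqpqp
  sorted[12] = qppppqqpqpqpp$pp
  sorted[13] = qpqpp$ppqppppqqp
  sorted[14] = qpqpqpp$ppqppppq
  sorted[15] = qqpqpqpp$ppqpppp
sorted[15] = qqpqpqpp$ppqpppp

Answer: qqpqpqpp$ppqpppp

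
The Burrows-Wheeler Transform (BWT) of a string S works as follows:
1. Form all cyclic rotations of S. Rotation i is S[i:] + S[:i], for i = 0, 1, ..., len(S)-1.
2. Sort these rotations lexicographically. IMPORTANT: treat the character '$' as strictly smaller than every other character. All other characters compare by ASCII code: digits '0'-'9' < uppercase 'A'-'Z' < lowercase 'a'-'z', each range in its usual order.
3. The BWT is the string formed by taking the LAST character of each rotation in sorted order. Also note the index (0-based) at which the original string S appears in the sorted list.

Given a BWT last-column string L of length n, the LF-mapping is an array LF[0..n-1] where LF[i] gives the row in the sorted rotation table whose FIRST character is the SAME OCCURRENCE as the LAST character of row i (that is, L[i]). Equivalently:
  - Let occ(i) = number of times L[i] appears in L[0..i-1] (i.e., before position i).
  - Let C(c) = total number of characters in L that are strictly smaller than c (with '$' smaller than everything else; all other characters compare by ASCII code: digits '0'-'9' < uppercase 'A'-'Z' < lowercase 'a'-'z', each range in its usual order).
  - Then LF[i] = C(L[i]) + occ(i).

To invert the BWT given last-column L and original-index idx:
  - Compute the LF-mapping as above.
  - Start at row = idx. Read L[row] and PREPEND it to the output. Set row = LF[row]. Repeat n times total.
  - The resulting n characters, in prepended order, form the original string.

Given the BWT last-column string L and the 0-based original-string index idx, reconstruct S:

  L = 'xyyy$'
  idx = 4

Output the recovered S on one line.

LF mapping: 1 2 3 4 0
Walk LF starting at row 4, prepending L[row]:
  step 1: row=4, L[4]='$', prepend. Next row=LF[4]=0
  step 2: row=0, L[0]='x', prepend. Next row=LF[0]=1
  step 3: row=1, L[1]='y', prepend. Next row=LF[1]=2
  step 4: row=2, L[2]='y', prepend. Next row=LF[2]=3
  step 5: row=3, L[3]='y', prepend. Next row=LF[3]=4
Reversed output: yyyx$

Answer: yyyx$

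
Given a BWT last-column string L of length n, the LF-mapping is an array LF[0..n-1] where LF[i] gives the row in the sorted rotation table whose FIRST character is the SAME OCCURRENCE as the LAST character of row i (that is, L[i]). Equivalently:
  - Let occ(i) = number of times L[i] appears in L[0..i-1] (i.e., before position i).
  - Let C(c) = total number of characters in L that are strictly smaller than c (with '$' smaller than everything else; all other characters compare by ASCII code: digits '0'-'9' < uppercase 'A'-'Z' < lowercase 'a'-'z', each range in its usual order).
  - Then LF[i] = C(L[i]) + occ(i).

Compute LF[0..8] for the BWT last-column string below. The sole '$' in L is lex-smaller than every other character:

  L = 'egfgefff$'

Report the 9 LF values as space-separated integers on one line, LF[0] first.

Char counts: '$':1, 'e':2, 'f':4, 'g':2
C (first-col start): C('$')=0, C('e')=1, C('f')=3, C('g')=7
L[0]='e': occ=0, LF[0]=C('e')+0=1+0=1
L[1]='g': occ=0, LF[1]=C('g')+0=7+0=7
L[2]='f': occ=0, LF[2]=C('f')+0=3+0=3
L[3]='g': occ=1, LF[3]=C('g')+1=7+1=8
L[4]='e': occ=1, LF[4]=C('e')+1=1+1=2
L[5]='f': occ=1, LF[5]=C('f')+1=3+1=4
L[6]='f': occ=2, LF[6]=C('f')+2=3+2=5
L[7]='f': occ=3, LF[7]=C('f')+3=3+3=6
L[8]='$': occ=0, LF[8]=C('$')+0=0+0=0

Answer: 1 7 3 8 2 4 5 6 0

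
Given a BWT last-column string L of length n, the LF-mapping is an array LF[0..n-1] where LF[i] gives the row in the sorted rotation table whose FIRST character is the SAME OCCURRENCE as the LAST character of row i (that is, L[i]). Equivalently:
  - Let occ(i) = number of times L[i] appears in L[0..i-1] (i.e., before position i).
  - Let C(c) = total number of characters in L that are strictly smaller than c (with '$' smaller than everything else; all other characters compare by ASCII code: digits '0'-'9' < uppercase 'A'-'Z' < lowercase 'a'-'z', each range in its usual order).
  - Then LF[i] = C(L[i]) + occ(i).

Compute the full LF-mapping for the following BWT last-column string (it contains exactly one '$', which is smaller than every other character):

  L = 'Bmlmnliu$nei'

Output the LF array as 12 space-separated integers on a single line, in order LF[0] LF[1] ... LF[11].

Char counts: '$':1, 'B':1, 'e':1, 'i':2, 'l':2, 'm':2, 'n':2, 'u':1
C (first-col start): C('$')=0, C('B')=1, C('e')=2, C('i')=3, C('l')=5, C('m')=7, C('n')=9, C('u')=11
L[0]='B': occ=0, LF[0]=C('B')+0=1+0=1
L[1]='m': occ=0, LF[1]=C('m')+0=7+0=7
L[2]='l': occ=0, LF[2]=C('l')+0=5+0=5
L[3]='m': occ=1, LF[3]=C('m')+1=7+1=8
L[4]='n': occ=0, LF[4]=C('n')+0=9+0=9
L[5]='l': occ=1, LF[5]=C('l')+1=5+1=6
L[6]='i': occ=0, LF[6]=C('i')+0=3+0=3
L[7]='u': occ=0, LF[7]=C('u')+0=11+0=11
L[8]='$': occ=0, LF[8]=C('$')+0=0+0=0
L[9]='n': occ=1, LF[9]=C('n')+1=9+1=10
L[10]='e': occ=0, LF[10]=C('e')+0=2+0=2
L[11]='i': occ=1, LF[11]=C('i')+1=3+1=4

Answer: 1 7 5 8 9 6 3 11 0 10 2 4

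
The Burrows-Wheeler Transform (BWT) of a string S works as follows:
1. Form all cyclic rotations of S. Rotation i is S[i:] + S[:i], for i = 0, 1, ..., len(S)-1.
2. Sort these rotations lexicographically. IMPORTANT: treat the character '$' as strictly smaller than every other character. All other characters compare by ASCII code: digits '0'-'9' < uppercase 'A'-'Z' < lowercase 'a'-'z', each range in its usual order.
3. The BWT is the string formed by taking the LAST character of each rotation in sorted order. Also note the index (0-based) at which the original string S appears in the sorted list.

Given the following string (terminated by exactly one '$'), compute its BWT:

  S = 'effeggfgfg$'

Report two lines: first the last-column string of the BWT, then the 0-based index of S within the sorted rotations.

Answer: g$ffeggffge
1

Derivation:
All 11 rotations (rotation i = S[i:]+S[:i]):
  rot[0] = effeggfgfg$
  rot[1] = ffeggfgfg$e
  rot[2] = feggfgfg$ef
  rot[3] = eggfgfg$eff
  rot[4] = ggfgfg$effe
  rot[5] = gfgfg$effeg
  rot[6] = fgfg$effegg
  rot[7] = gfg$effeggf
  rot[8] = fg$effeggfg
  rot[9] = g$effeggfgf
  rot[10] = $effeggfgfg
Sorted (with $ < everything):
  sorted[0] = $effeggfgfg  (last char: 'g')
  sorted[1] = effeggfgfg$  (last char: '$')
  sorted[2] = eggfgfg$eff  (last char: 'f')
  sorted[3] = feggfgfg$ef  (last char: 'f')
  sorted[4] = ffeggfgfg$e  (last char: 'e')
  sorted[5] = fg$effeggfg  (last char: 'g')
  sorted[6] = fgfg$effegg  (last char: 'g')
  sorted[7] = g$effeggfgf  (last char: 'f')
  sorted[8] = gfg$effeggf  (last char: 'f')
  sorted[9] = gfgfg$effeg  (last char: 'g')
  sorted[10] = ggfgfg$effe  (last char: 'e')
Last column: g$ffeggffge
Original string S is at sorted index 1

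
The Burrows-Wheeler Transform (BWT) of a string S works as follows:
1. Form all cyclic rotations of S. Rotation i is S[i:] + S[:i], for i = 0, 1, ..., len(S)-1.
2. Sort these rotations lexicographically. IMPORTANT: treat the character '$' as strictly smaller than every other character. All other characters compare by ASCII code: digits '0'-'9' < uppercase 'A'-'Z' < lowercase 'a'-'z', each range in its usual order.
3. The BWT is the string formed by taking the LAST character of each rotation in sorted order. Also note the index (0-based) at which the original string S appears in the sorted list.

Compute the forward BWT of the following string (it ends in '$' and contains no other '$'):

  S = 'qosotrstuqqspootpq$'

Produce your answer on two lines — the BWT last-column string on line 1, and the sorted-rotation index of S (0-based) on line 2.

All 19 rotations (rotation i = S[i:]+S[:i]):
  rot[0] = qosotrstuqqspootpq$
  rot[1] = osotrstuqqspootpq$q
  rot[2] = sotrstuqqspootpq$qo
  rot[3] = otrstuqqspootpq$qos
  rot[4] = trstuqqspootpq$qoso
  rot[5] = rstuqqspootpq$qosot
  rot[6] = stuqqspootpq$qosotr
  rot[7] = tuqqspootpq$qosotrs
  rot[8] = uqqspootpq$qosotrst
  rot[9] = qqspootpq$qosotrstu
  rot[10] = qspootpq$qosotrstuq
  rot[11] = spootpq$qosotrstuqq
  rot[12] = pootpq$qosotrstuqqs
  rot[13] = ootpq$qosotrstuqqsp
  rot[14] = otpq$qosotrstuqqspo
  rot[15] = tpq$qosotrstuqqspoo
  rot[16] = pq$qosotrstuqqspoot
  rot[17] = q$qosotrstuqqspootp
  rot[18] = $qosotrstuqqspootpq
Sorted (with $ < everything):
  sorted[0] = $qosotrstuqqspootpq  (last char: 'q')
  sorted[1] = ootpq$qosotrstuqqsp  (last char: 'p')
  sorted[2] = osotrstuqqspootpq$q  (last char: 'q')
  sorted[3] = otpq$qosotrstuqqspo  (last char: 'o')
  sorted[4] = otrstuqqspootpq$qos  (last char: 's')
  sorted[5] = pootpq$qosotrstuqqs  (last char: 's')
  sorted[6] = pq$qosotrstuqqspoot  (last char: 't')
  sorted[7] = q$qosotrstuqqspootp  (last char: 'p')
  sorted[8] = qosotrstuqqspootpq$  (last char: '$')
  sorted[9] = qqspootpq$qosotrstu  (last char: 'u')
  sorted[10] = qspootpq$qosotrstuq  (last char: 'q')
  sorted[11] = rstuqqspootpq$qosot  (last char: 't')
  sorted[12] = sotrstuqqspootpq$qo  (last char: 'o')
  sorted[13] = spootpq$qosotrstuqq  (last char: 'q')
  sorted[14] = stuqqspootpq$qosotr  (last char: 'r')
  sorted[15] = tpq$qosotrstuqqspoo  (last char: 'o')
  sorted[16] = trstuqqspootpq$qoso  (last char: 'o')
  sorted[17] = tuqqspootpq$qosotrs  (last char: 's')
  sorted[18] = uqqspootpq$qosotrst  (last char: 't')
Last column: qpqosstp$uqtoqroost
Original string S is at sorted index 8

Answer: qpqosstp$uqtoqroost
8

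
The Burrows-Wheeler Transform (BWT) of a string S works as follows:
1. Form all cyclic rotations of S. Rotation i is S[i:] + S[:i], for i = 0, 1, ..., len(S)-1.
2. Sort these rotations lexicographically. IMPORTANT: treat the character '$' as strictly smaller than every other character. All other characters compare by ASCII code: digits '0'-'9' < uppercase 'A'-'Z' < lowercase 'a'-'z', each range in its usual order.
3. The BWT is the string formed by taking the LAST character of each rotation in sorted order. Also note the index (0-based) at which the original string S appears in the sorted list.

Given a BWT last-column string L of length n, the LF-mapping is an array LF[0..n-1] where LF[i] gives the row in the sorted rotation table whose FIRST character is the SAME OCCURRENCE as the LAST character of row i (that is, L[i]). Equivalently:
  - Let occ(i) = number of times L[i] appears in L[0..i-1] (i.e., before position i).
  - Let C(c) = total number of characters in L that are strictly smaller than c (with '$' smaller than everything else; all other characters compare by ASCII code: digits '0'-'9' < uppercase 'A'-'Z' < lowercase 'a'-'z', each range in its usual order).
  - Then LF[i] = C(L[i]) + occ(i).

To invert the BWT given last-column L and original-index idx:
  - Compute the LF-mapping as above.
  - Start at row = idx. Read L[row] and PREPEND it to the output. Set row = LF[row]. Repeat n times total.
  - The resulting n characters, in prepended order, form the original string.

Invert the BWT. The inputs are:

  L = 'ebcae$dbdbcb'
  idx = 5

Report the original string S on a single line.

Answer: bebddcbabce$

Derivation:
LF mapping: 10 2 6 1 11 0 8 3 9 4 7 5
Walk LF starting at row 5, prepending L[row]:
  step 1: row=5, L[5]='$', prepend. Next row=LF[5]=0
  step 2: row=0, L[0]='e', prepend. Next row=LF[0]=10
  step 3: row=10, L[10]='c', prepend. Next row=LF[10]=7
  step 4: row=7, L[7]='b', prepend. Next row=LF[7]=3
  step 5: row=3, L[3]='a', prepend. Next row=LF[3]=1
  step 6: row=1, L[1]='b', prepend. Next row=LF[1]=2
  step 7: row=2, L[2]='c', prepend. Next row=LF[2]=6
  step 8: row=6, L[6]='d', prepend. Next row=LF[6]=8
  step 9: row=8, L[8]='d', prepend. Next row=LF[8]=9
  step 10: row=9, L[9]='b', prepend. Next row=LF[9]=4
  step 11: row=4, L[4]='e', prepend. Next row=LF[4]=11
  step 12: row=11, L[11]='b', prepend. Next row=LF[11]=5
Reversed output: bebddcbabce$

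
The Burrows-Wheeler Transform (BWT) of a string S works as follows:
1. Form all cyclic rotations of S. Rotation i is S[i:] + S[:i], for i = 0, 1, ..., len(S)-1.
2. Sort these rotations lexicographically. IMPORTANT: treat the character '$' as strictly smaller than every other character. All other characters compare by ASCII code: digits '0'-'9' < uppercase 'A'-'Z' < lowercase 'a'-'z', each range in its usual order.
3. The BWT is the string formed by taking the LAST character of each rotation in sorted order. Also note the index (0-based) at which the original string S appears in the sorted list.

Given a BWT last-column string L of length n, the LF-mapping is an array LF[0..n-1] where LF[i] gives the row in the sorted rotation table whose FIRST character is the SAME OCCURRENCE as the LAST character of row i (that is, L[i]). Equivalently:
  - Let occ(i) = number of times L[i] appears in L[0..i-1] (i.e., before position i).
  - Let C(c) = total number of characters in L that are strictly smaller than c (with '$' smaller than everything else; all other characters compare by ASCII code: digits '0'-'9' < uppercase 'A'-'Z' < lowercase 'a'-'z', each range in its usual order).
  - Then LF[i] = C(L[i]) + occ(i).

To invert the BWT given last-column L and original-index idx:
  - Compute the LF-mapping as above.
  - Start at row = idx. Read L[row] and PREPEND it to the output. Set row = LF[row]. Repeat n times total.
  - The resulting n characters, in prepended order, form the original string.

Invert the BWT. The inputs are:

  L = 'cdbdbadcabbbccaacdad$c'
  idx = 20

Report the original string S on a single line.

LF mapping: 11 17 6 18 7 1 19 12 2 8 9 10 13 14 3 4 15 20 5 21 0 16
Walk LF starting at row 20, prepending L[row]:
  step 1: row=20, L[20]='$', prepend. Next row=LF[20]=0
  step 2: row=0, L[0]='c', prepend. Next row=LF[0]=11
  step 3: row=11, L[11]='b', prepend. Next row=LF[11]=10
  step 4: row=10, L[10]='b', prepend. Next row=LF[10]=9
  step 5: row=9, L[9]='b', prepend. Next row=LF[9]=8
  step 6: row=8, L[8]='a', prepend. Next row=LF[8]=2
  step 7: row=2, L[2]='b', prepend. Next row=LF[2]=6
  step 8: row=6, L[6]='d', prepend. Next row=LF[6]=19
  step 9: row=19, L[19]='d', prepend. Next row=LF[19]=21
  step 10: row=21, L[21]='c', prepend. Next row=LF[21]=16
  step 11: row=16, L[16]='c', prepend. Next row=LF[16]=15
  step 12: row=15, L[15]='a', prepend. Next row=LF[15]=4
  step 13: row=4, L[4]='b', prepend. Next row=LF[4]=7
  step 14: row=7, L[7]='c', prepend. Next row=LF[7]=12
  step 15: row=12, L[12]='c', prepend. Next row=LF[12]=13
  step 16: row=13, L[13]='c', prepend. Next row=LF[13]=14
  step 17: row=14, L[14]='a', prepend. Next row=LF[14]=3
  step 18: row=3, L[3]='d', prepend. Next row=LF[3]=18
  step 19: row=18, L[18]='a', prepend. Next row=LF[18]=5
  step 20: row=5, L[5]='a', prepend. Next row=LF[5]=1
  step 21: row=1, L[1]='d', prepend. Next row=LF[1]=17
  step 22: row=17, L[17]='d', prepend. Next row=LF[17]=20
Reversed output: ddaadacccbaccddbabbbc$

Answer: ddaadacccbaccddbabbbc$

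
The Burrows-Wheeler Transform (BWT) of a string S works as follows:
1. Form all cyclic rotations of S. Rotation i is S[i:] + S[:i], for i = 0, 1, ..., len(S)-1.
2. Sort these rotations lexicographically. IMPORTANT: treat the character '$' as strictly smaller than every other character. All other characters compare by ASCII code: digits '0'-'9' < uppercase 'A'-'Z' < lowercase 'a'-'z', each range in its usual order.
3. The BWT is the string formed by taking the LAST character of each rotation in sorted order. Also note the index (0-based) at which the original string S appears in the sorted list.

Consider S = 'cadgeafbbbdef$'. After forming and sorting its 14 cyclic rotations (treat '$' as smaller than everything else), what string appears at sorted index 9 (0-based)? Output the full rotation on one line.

All 14 rotations (rotation i = S[i:]+S[:i]):
  rot[0] = cadgeafbbbdef$
  rot[1] = adgeafbbbdef$c
  rot[2] = dgeafbbbdef$ca
  rot[3] = geafbbbdef$cad
  rot[4] = eafbbbdef$cadg
  rot[5] = afbbbdef$cadge
  rot[6] = fbbbdef$cadgea
  rot[7] = bbbdef$cadgeaf
  rot[8] = bbdef$cadgeafb
  rot[9] = bdef$cadgeafbb
  rot[10] = def$cadgeafbbb
  rot[11] = ef$cadgeafbbbd
  rot[12] = f$cadgeafbbbde
  rot[13] = $cadgeafbbbdef
Sorted (with $ < everything):
  sorted[0] = $cadgeafbbbdef
  sorted[1] = adgeafbbbdef$c
  sorted[2] = afbbbdef$cadge
  sorted[3] = bbbdef$cadgeaf
  sorted[4] = bbdef$cadgeafb
  sorted[5] = bdef$cadgeafbb
  sorted[6] = cadgeafbbbdef$
  sorted[7] = def$cadgeafbbb
  sorted[8] = dgeafbbbdef$ca
  sorted[9] = eafbbbdef$cadg
  sorted[10] = ef$cadgeafbbbd
  sorted[11] = f$cadgeafbbbde
  sorted[12] = fbbbdef$cadgea
  sorted[13] = geafbbbdef$cad
sorted[9] = eafbbbdef$cadg

Answer: eafbbbdef$cadg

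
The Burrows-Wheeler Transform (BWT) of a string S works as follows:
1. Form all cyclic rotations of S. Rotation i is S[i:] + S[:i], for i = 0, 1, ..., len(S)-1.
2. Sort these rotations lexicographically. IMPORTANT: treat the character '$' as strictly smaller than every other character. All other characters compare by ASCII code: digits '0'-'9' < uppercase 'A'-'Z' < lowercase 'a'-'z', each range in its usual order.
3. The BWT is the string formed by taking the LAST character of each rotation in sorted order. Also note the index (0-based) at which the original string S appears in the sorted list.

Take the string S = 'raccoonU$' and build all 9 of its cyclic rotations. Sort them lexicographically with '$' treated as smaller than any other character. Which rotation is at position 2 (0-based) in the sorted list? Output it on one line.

All 9 rotations (rotation i = S[i:]+S[:i]):
  rot[0] = raccoonU$
  rot[1] = accoonU$r
  rot[2] = ccoonU$ra
  rot[3] = coonU$rac
  rot[4] = oonU$racc
  rot[5] = onU$racco
  rot[6] = nU$raccoo
  rot[7] = U$raccoon
  rot[8] = $raccoonU
Sorted (with $ < everything):
  sorted[0] = $raccoonU
  sorted[1] = U$raccoon
  sorted[2] = accoonU$r
  sorted[3] = ccoonU$ra
  sorted[4] = coonU$rac
  sorted[5] = nU$raccoo
  sorted[6] = onU$racco
  sorted[7] = oonU$racc
  sorted[8] = raccoonU$
sorted[2] = accoonU$r

Answer: accoonU$r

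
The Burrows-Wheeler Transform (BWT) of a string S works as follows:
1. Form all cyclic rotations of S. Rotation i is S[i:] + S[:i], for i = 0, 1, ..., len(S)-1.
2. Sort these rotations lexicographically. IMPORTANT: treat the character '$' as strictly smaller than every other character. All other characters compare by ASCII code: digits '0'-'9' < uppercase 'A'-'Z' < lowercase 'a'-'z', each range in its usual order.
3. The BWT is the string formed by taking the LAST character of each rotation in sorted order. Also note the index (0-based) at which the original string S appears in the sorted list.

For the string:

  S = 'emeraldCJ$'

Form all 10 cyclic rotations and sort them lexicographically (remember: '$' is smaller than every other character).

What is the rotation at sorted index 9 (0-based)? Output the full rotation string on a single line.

Answer: raldCJ$eme

Derivation:
All 10 rotations (rotation i = S[i:]+S[:i]):
  rot[0] = emeraldCJ$
  rot[1] = meraldCJ$e
  rot[2] = eraldCJ$em
  rot[3] = raldCJ$eme
  rot[4] = aldCJ$emer
  rot[5] = ldCJ$emera
  rot[6] = dCJ$emeral
  rot[7] = CJ$emerald
  rot[8] = J$emeraldC
  rot[9] = $emeraldCJ
Sorted (with $ < everything):
  sorted[0] = $emeraldCJ
  sorted[1] = CJ$emerald
  sorted[2] = J$emeraldC
  sorted[3] = aldCJ$emer
  sorted[4] = dCJ$emeral
  sorted[5] = emeraldCJ$
  sorted[6] = eraldCJ$em
  sorted[7] = ldCJ$emera
  sorted[8] = meraldCJ$e
  sorted[9] = raldCJ$eme
sorted[9] = raldCJ$eme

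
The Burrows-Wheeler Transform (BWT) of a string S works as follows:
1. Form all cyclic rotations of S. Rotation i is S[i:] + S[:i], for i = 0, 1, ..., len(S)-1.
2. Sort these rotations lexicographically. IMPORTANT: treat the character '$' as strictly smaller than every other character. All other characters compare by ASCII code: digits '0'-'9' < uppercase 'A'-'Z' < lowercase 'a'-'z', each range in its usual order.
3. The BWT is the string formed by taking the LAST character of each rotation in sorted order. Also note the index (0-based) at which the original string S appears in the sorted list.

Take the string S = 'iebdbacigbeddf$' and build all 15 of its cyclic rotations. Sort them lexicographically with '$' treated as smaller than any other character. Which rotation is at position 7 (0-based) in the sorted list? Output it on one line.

All 15 rotations (rotation i = S[i:]+S[:i]):
  rot[0] = iebdbacigbeddf$
  rot[1] = ebdbacigbeddf$i
  rot[2] = bdbacigbeddf$ie
  rot[3] = dbacigbeddf$ieb
  rot[4] = bacigbeddf$iebd
  rot[5] = acigbeddf$iebdb
  rot[6] = cigbeddf$iebdba
  rot[7] = igbeddf$iebdbac
  rot[8] = gbeddf$iebdbaci
  rot[9] = beddf$iebdbacig
  rot[10] = eddf$iebdbacigb
  rot[11] = ddf$iebdbacigbe
  rot[12] = df$iebdbacigbed
  rot[13] = f$iebdbacigbedd
  rot[14] = $iebdbacigbeddf
Sorted (with $ < everything):
  sorted[0] = $iebdbacigbeddf
  sorted[1] = acigbeddf$iebdb
  sorted[2] = bacigbeddf$iebd
  sorted[3] = bdbacigbeddf$ie
  sorted[4] = beddf$iebdbacig
  sorted[5] = cigbeddf$iebdba
  sorted[6] = dbacigbeddf$ieb
  sorted[7] = ddf$iebdbacigbe
  sorted[8] = df$iebdbacigbed
  sorted[9] = ebdbacigbeddf$i
  sorted[10] = eddf$iebdbacigb
  sorted[11] = f$iebdbacigbedd
  sorted[12] = gbeddf$iebdbaci
  sorted[13] = iebdbacigbeddf$
  sorted[14] = igbeddf$iebdbac
sorted[7] = ddf$iebdbacigbe

Answer: ddf$iebdbacigbe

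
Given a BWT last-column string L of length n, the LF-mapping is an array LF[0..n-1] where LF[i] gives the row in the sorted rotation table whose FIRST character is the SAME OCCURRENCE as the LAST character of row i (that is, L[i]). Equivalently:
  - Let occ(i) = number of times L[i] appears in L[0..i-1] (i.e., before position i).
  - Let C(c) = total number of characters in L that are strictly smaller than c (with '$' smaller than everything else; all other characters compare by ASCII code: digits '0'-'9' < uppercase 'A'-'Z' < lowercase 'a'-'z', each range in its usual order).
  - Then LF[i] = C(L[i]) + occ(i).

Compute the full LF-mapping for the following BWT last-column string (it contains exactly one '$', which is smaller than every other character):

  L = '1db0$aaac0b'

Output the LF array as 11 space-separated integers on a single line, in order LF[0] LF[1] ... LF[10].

Answer: 3 10 7 1 0 4 5 6 9 2 8

Derivation:
Char counts: '$':1, '0':2, '1':1, 'a':3, 'b':2, 'c':1, 'd':1
C (first-col start): C('$')=0, C('0')=1, C('1')=3, C('a')=4, C('b')=7, C('c')=9, C('d')=10
L[0]='1': occ=0, LF[0]=C('1')+0=3+0=3
L[1]='d': occ=0, LF[1]=C('d')+0=10+0=10
L[2]='b': occ=0, LF[2]=C('b')+0=7+0=7
L[3]='0': occ=0, LF[3]=C('0')+0=1+0=1
L[4]='$': occ=0, LF[4]=C('$')+0=0+0=0
L[5]='a': occ=0, LF[5]=C('a')+0=4+0=4
L[6]='a': occ=1, LF[6]=C('a')+1=4+1=5
L[7]='a': occ=2, LF[7]=C('a')+2=4+2=6
L[8]='c': occ=0, LF[8]=C('c')+0=9+0=9
L[9]='0': occ=1, LF[9]=C('0')+1=1+1=2
L[10]='b': occ=1, LF[10]=C('b')+1=7+1=8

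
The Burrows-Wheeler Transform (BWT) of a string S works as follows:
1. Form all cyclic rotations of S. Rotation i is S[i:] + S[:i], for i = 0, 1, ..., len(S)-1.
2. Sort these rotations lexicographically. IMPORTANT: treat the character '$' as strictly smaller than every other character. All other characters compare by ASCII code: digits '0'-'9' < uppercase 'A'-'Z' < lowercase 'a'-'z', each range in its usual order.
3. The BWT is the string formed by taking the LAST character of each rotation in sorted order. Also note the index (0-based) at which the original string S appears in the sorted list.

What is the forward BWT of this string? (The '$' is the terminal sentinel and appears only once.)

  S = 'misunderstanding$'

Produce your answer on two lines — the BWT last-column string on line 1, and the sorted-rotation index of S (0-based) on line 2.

All 17 rotations (rotation i = S[i:]+S[:i]):
  rot[0] = misunderstanding$
  rot[1] = isunderstanding$m
  rot[2] = sunderstanding$mi
  rot[3] = understanding$mis
  rot[4] = nderstanding$misu
  rot[5] = derstanding$misun
  rot[6] = erstanding$misund
  rot[7] = rstanding$misunde
  rot[8] = standing$misunder
  rot[9] = tanding$misunders
  rot[10] = anding$misunderst
  rot[11] = nding$misundersta
  rot[12] = ding$misunderstan
  rot[13] = ing$misunderstand
  rot[14] = ng$misunderstandi
  rot[15] = g$misunderstandin
  rot[16] = $misunderstanding
Sorted (with $ < everything):
  sorted[0] = $misunderstanding  (last char: 'g')
  sorted[1] = anding$misunderst  (last char: 't')
  sorted[2] = derstanding$misun  (last char: 'n')
  sorted[3] = ding$misunderstan  (last char: 'n')
  sorted[4] = erstanding$misund  (last char: 'd')
  sorted[5] = g$misunderstandin  (last char: 'n')
  sorted[6] = ing$misunderstand  (last char: 'd')
  sorted[7] = isunderstanding$m  (last char: 'm')
  sorted[8] = misunderstanding$  (last char: '$')
  sorted[9] = nderstanding$misu  (last char: 'u')
  sorted[10] = nding$misundersta  (last char: 'a')
  sorted[11] = ng$misunderstandi  (last char: 'i')
  sorted[12] = rstanding$misunde  (last char: 'e')
  sorted[13] = standing$misunder  (last char: 'r')
  sorted[14] = sunderstanding$mi  (last char: 'i')
  sorted[15] = tanding$misunders  (last char: 's')
  sorted[16] = understanding$mis  (last char: 's')
Last column: gtnndndm$uaieriss
Original string S is at sorted index 8

Answer: gtnndndm$uaieriss
8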